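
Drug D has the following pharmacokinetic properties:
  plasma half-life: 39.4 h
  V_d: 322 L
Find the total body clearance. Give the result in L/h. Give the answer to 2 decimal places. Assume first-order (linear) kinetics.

k = ln2 / t½ = 0.693147 / 39.4 = 0.01759 h⁻¹
CL = k × Vd = 0.01759 × 322 = 5.664 L/h

5.66 L/h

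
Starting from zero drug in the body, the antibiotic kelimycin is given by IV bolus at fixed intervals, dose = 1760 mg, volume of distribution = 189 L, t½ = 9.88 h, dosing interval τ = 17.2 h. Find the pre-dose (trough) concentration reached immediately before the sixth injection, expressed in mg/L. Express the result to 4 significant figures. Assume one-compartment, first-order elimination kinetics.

3.966 mg/L

C₀ per dose = Dose / Vd = 1760 / 189 = 9.312 mg/L
k = ln2 / t½ = 0.693147 / 9.88 = 0.07016 h⁻¹
Fraction remaining after one interval: r = e^(−kτ) = e^(−0.07016 × 17.2) = 0.2992
Before dose 6, 5 doses have been given (aged 1τ, 2τ, 3τ, 4τ, 5τ).
C_trough = C₀ × (r + r² + … + r^5) = C₀ × r(1−r^5)/(1−r)
        = 9.312 × 0.2992 × (1 − 0.002398) / (1 − 0.2992) = 3.966 mg/L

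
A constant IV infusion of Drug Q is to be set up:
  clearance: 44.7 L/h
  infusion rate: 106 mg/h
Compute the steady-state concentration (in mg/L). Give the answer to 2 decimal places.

2.37 mg/L

At steady state Css = R₀ / CL = 106 / 44.70 = 2.371 mg/L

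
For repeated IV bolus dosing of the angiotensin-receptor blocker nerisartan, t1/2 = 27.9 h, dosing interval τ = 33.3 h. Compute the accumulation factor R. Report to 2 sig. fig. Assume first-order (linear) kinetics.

k = ln2 / t½ = 0.693147 / 27.9 = 0.02484 h⁻¹
e^(−kτ) = e^(−0.02484 × 33.3) = 0.4373
Accumulation ratio R = 1 / (1 − e^(−kτ)) = 1 / (1 − 0.4373) = 1.777

1.8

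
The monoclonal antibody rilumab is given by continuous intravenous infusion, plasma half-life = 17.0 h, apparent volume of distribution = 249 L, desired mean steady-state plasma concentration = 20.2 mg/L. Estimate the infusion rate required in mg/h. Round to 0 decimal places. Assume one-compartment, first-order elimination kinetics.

205 mg/h

k = ln2 / t½ = 0.693147 / 17.0 = 0.04077 h⁻¹
CL = k × Vd = 0.04077 × 249 = 10.15 L/h
At steady state, infusion rate R₀ = Css × CL = 20.2 × 10.15 = 205.0 mg/h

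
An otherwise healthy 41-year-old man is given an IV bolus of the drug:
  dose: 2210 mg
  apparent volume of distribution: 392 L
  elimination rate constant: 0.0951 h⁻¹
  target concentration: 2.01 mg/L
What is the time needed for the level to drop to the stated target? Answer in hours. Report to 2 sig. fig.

C₀ = Dose / Vd = 2210 / 392 = 5.638 mg/L
t = ln(C₀ / C) / k = ln(5.638 / 2.01) / 0.09510
  = ln(2.805) / 0.09510 = 1.031 / 0.09510 = 10.84 h

11 h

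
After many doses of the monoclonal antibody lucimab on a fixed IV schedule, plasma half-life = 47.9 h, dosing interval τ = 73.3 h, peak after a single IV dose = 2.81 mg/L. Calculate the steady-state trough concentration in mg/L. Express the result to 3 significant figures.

1.49 mg/L

k = ln2 / t½ = 0.693147 / 47.9 = 0.01447 h⁻¹
e^(−kτ) = e^(−0.01447 × 73.3) = 0.3462
Accumulation ratio R = 1 / (1 − e^(−kτ)) = 1 / (1 − 0.3462) = 1.530
Steady-state trough = C₀ × R × e^(−kτ) = 2.81 × 1.530 × 0.3462 = 1.488 mg/L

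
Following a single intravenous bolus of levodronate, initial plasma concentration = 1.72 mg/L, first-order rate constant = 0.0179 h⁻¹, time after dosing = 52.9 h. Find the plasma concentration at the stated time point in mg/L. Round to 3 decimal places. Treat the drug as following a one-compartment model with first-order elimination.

0.667 mg/L

C = C₀ · e^(−k·t) = 1.720 × e^(−0.01790 × 52.9)
  = 1.720 × 0.3879 = 0.6672 mg/L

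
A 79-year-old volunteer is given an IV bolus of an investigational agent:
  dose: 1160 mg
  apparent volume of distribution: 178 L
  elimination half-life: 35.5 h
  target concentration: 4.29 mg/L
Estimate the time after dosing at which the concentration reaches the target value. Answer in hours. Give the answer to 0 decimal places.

C₀ = Dose / Vd = 1160 / 178 = 6.517 mg/L
k = ln2 / t½ = 0.693147 / 35.5 = 0.01953 h⁻¹
t = ln(C₀ / C) / k = ln(6.517 / 4.29) / 0.01953
  = ln(1.519) / 0.01953 = 0.4181 / 0.01953 = 21.41 h

21 h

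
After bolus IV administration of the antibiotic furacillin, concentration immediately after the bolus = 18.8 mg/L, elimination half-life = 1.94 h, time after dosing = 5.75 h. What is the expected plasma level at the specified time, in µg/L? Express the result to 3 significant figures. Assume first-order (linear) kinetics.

2410 µg/L

k = ln2 / t½ = 0.693147 / 1.94 = 0.3573 h⁻¹
C = C₀ · e^(−k·t) = 18.80 × e^(−0.3573 × 5.75)
  = 18.80 × 0.1282 = 2.410 mg/L
Convert: 2.410 mg/L × 1000 = 2410 µg/L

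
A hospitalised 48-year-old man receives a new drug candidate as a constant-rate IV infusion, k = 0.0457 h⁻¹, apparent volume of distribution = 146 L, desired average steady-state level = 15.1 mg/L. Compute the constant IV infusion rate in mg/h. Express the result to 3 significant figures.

101 mg/h

CL = k × Vd = 0.04570 × 146 = 6.672 L/h
At steady state, infusion rate R₀ = Css × CL = 15.1 × 6.672 = 100.7 mg/h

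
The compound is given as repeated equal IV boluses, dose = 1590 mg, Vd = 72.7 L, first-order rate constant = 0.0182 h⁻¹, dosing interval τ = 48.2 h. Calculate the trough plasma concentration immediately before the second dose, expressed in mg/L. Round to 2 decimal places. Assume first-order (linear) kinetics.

9.10 mg/L

C₀ per dose = Dose / Vd = 1590 / 72.7 = 21.87 mg/L
Fraction remaining after one interval: r = e^(−kτ) = e^(−0.01820 × 48.2) = 0.4159
Before dose 2, 1 dose has been given (aged 1τ).
C_trough = C₀ × r = 21.87 × 0.4159 = 9.096 mg/L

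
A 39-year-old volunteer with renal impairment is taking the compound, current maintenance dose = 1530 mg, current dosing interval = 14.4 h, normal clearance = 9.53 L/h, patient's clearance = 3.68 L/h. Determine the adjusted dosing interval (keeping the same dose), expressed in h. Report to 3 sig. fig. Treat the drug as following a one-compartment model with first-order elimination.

To keep the same average steady-state level, dosing rate must scale with clearance.
CL ratio = 3.68 / 9.53 = 0.3861
New interval (same dose) = 14.4 / 0.3861 = 37.30 h

37.3 h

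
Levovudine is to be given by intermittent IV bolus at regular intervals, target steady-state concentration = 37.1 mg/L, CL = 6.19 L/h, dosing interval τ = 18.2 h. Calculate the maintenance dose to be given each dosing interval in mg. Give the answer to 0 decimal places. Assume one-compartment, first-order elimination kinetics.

4180 mg

At steady state, Dose/τ = Css × CL.
Dose = Css × CL × τ = 37.1 × 6.190 × 18.2 = 4180 mg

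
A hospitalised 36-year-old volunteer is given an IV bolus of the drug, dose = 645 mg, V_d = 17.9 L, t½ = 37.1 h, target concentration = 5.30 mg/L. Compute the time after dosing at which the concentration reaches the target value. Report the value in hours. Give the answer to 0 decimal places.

C₀ = Dose / Vd = 645.0 / 17.9 = 36.03 mg/L
k = ln2 / t½ = 0.693147 / 37.1 = 0.01868 h⁻¹
t = ln(C₀ / C) / k = ln(36.03 / 5.30) / 0.01868
  = ln(6.798) / 0.01868 = 1.917 / 0.01868 = 102.6 h

103 h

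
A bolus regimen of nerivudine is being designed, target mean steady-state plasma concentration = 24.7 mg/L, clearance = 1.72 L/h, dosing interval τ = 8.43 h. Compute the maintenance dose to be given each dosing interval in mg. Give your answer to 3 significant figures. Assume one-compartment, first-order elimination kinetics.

358 mg

At steady state, Dose/τ = Css × CL.
Dose = Css × CL × τ = 24.7 × 1.720 × 8.43 = 358.1 mg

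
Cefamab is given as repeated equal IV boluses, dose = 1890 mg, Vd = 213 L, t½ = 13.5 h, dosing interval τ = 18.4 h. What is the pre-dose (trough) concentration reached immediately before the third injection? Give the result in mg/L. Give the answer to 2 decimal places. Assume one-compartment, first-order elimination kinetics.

4.79 mg/L

C₀ per dose = Dose / Vd = 1890 / 213 = 8.873 mg/L
k = ln2 / t½ = 0.693147 / 13.5 = 0.05134 h⁻¹
Fraction remaining after one interval: r = e^(−kτ) = e^(−0.05134 × 18.4) = 0.3888
Before dose 3, 2 doses have been given (aged 1τ, 2τ).
C_trough = C₀ × (r + r²) = 8.873 × (0.3888 + 0.1512) = 4.791 mg/L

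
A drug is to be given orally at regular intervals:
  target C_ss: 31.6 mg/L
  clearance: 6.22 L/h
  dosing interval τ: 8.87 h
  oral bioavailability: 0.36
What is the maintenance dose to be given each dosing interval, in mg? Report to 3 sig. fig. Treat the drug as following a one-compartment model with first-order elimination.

At steady state, F × (Dose/τ) = Css × CL.
Dose = Css × CL × τ / F = 31.6 × 6.220 × 8.87 / 0.36 = 4843 mg

4840 mg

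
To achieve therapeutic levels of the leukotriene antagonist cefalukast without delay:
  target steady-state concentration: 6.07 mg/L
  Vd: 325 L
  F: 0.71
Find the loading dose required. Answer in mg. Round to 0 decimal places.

2779 mg

LD = Css × Vd / F = 6.07 × 325 / 0.71 = 2779 mg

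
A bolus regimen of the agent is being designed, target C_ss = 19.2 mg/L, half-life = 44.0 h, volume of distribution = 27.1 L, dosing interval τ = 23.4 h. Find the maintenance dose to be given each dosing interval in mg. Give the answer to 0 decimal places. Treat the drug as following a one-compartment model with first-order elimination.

192 mg

k = ln2 / t½ = 0.693147 / 44.0 = 0.01575 h⁻¹
CL = k × Vd = 0.01575 × 27.1 = 0.4268 L/h
At steady state, Dose/τ = Css × CL.
Dose = Css × CL × τ = 19.2 × 0.4268 × 23.4 = 191.8 mg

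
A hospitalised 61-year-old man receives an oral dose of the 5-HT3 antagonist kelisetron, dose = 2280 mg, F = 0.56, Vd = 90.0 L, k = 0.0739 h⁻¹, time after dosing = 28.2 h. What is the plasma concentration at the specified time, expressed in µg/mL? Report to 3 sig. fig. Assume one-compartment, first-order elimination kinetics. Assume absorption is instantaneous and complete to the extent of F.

1.77 µg/mL

Amount reaching circulation = F × Dose = 0.56 × 2280 = 1277 mg
C₀ = F·Dose / Vd = 1277 / 90.0 = 14.19 mg/L
C = C₀ · e^(−k·t) = 14.19 × e^(−0.07390 × 28.2)
  = 14.19 × 0.1244 = 1.765 mg/L
(1.765 mg/L = 1.765 µg/mL)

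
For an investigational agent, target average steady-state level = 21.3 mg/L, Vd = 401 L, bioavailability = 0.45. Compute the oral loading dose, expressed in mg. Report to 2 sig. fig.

19000 mg

LD = Css × Vd / F = 21.3 × 401 / 0.45 = 18980 mg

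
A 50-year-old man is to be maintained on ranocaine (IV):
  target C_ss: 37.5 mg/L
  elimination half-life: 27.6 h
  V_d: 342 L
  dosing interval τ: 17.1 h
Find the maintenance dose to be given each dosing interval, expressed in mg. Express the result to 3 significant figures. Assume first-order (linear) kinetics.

5510 mg

k = ln2 / t½ = 0.693147 / 27.6 = 0.02511 h⁻¹
CL = k × Vd = 0.02511 × 342 = 8.588 L/h
At steady state, Dose/τ = Css × CL.
Dose = Css × CL × τ = 37.5 × 8.588 × 17.1 = 5507 mg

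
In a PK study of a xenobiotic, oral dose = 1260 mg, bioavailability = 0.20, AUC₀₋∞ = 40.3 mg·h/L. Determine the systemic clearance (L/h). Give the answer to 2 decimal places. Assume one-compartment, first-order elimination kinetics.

6.25 L/h

CL = F·Dose / AUC = 0.20 × 1260 / 40.3 = 6.253 L/h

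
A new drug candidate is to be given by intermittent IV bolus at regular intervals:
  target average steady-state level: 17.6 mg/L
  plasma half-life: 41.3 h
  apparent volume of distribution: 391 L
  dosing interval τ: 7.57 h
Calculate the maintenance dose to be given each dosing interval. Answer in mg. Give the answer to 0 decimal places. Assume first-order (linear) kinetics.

k = ln2 / t½ = 0.693147 / 41.3 = 0.01678 h⁻¹
CL = k × Vd = 0.01678 × 391 = 6.561 L/h
At steady state, Dose/τ = Css × CL.
Dose = Css × CL × τ = 17.6 × 6.561 × 7.57 = 874.1 mg

874 mg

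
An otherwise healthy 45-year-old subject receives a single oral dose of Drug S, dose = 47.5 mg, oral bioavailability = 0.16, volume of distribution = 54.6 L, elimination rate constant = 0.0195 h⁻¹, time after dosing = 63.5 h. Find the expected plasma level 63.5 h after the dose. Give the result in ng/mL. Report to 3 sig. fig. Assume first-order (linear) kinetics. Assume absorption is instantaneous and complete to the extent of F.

40.4 ng/mL

Amount reaching circulation = F × Dose = 0.16 × 47.50 = 7.600 mg
C₀ = F·Dose / Vd = 7.600 / 54.6 = 0.1392 mg/L
C = C₀ · e^(−k·t) = 0.1392 × e^(−0.01950 × 63.5)
  = 0.1392 × 0.2899 = 0.04035 mg/L
Convert: 0.04035 mg/L × 1000 = 40.35 ng/mL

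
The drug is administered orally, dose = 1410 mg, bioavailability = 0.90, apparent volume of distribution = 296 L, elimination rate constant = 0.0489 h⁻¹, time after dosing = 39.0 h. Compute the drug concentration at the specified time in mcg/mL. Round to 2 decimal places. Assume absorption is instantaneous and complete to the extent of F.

Amount reaching circulation = F × Dose = 0.90 × 1410 = 1269 mg
C₀ = F·Dose / Vd = 1269 / 296 = 4.287 mg/L
C = C₀ · e^(−k·t) = 4.287 × e^(−0.04890 × 39.0)
  = 4.287 × 0.1485 = 0.6366 mg/L
(0.6366 mg/L = 0.6366 mcg/mL)

0.64 mcg/mL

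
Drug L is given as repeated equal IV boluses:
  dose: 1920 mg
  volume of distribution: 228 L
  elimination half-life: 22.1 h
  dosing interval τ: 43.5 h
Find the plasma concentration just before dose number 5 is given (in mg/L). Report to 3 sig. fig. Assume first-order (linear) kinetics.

C₀ per dose = Dose / Vd = 1920 / 228 = 8.421 mg/L
k = ln2 / t½ = 0.693147 / 22.1 = 0.03136 h⁻¹
Fraction remaining after one interval: r = e^(−kτ) = e^(−0.03136 × 43.5) = 0.2556
Before dose 5, 4 doses have been given (aged 1τ, 2τ, 3τ, 4τ).
C_trough = C₀ × (r + r² + … + r^4) = C₀ × r(1−r^4)/(1−r)
        = 8.421 × 0.2556 × (1 − 0.004268) / (1 − 0.2556) = 2.879 mg/L

2.88 mg/L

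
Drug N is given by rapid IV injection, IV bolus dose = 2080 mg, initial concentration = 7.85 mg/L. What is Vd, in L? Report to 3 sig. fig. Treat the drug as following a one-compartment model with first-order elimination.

265 L

Vd = Dose / C₀ = 2080 / 7.85 = 265.0 L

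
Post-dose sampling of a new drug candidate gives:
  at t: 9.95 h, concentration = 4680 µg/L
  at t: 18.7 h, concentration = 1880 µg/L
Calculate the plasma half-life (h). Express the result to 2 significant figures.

6.7 h

k = ln(C₁/C₂) / (t₂ − t₁) = ln(4680/1880) / (18.7 − 9.95)
  = 0.9120 / 8.750 = 0.1042 h⁻¹
t½ = ln2 / k = 0.693147 / 0.1042 = 6.652 h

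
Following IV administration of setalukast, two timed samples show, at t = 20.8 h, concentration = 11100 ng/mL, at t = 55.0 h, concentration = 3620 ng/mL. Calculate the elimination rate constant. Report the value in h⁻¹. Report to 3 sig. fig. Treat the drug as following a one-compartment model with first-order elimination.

0.0328 h⁻¹

k = ln(C₁/C₂) / (t₂ − t₁) = ln(11100/3620) / (55.0 − 20.8)
  = 1.120 / 34.20 = 0.03275 h⁻¹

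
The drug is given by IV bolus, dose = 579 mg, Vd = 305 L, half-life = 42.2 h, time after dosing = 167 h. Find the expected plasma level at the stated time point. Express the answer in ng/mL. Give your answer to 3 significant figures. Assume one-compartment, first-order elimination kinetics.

122 ng/mL

C₀ = Dose / Vd = 579.0 / 305 = 1.898 mg/L
k = ln2 / t½ = 0.693147 / 42.2 = 0.01643 h⁻¹
C = C₀ · e^(−k·t) = 1.898 × e^(−0.01643 × 167)
  = 1.898 × 0.06432 = 0.1221 mg/L
Convert: 0.1221 mg/L × 1000 = 122.1 ng/mL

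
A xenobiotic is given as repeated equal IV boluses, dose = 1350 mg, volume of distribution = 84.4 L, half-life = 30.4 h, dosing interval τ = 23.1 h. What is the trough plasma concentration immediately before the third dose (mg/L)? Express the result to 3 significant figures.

15.0 mg/L

C₀ per dose = Dose / Vd = 1350 / 84.4 = 16.00 mg/L
k = ln2 / t½ = 0.693147 / 30.4 = 0.02280 h⁻¹
Fraction remaining after one interval: r = e^(−kτ) = e^(−0.02280 × 23.1) = 0.5906
Before dose 3, 2 doses have been given (aged 1τ, 2τ).
C_trough = C₀ × (r + r²) = 16.00 × (0.5906 + 0.3488) = 15.03 mg/L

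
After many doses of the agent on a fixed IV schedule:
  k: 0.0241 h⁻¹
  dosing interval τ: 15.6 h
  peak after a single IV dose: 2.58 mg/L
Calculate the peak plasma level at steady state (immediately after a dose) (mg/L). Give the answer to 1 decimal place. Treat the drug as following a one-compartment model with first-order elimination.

e^(−kτ) = e^(−0.02410 × 15.6) = 0.6866
Accumulation ratio R = 1 / (1 − e^(−kτ)) = 1 / (1 − 0.6866) = 3.191
Steady-state peak = C₀ × R = 2.58 × 3.191 = 8.233 mg/L

8.2 mg/L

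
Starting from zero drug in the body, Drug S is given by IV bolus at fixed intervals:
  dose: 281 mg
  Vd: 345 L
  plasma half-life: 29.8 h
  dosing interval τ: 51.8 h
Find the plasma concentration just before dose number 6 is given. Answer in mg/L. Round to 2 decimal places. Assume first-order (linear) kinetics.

C₀ per dose = Dose / Vd = 281 / 345 = 0.8145 mg/L
k = ln2 / t½ = 0.693147 / 29.8 = 0.02326 h⁻¹
Fraction remaining after one interval: r = e^(−kτ) = e^(−0.02326 × 51.8) = 0.2997
Before dose 6, 5 doses have been given (aged 1τ, 2τ, 3τ, 4τ, 5τ).
C_trough = C₀ × (r + r² + … + r^5) = C₀ × r(1−r^5)/(1−r)
        = 0.8145 × 0.2997 × (1 − 0.002418) / (1 − 0.2997) = 0.3477 mg/L

0.35 mg/L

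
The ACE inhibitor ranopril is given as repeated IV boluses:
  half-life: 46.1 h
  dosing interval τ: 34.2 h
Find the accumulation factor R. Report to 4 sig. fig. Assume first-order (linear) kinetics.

k = ln2 / t½ = 0.693147 / 46.1 = 0.01504 h⁻¹
e^(−kτ) = e^(−0.01504 × 34.2) = 0.5979
Accumulation ratio R = 1 / (1 − e^(−kτ)) = 1 / (1 − 0.5979) = 2.487

2.487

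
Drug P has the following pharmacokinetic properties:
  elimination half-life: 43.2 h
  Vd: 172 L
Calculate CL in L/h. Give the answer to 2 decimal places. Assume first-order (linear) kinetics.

2.76 L/h

k = ln2 / t½ = 0.693147 / 43.2 = 0.01605 h⁻¹
CL = k × Vd = 0.01605 × 172 = 2.761 L/h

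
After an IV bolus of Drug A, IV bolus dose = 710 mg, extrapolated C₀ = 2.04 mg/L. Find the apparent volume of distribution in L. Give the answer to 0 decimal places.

Vd = Dose / C₀ = 710.0 / 2.04 = 348.0 L

348 L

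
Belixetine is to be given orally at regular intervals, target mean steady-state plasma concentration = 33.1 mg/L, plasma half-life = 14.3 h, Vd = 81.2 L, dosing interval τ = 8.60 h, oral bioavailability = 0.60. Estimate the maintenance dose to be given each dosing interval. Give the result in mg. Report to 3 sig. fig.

k = ln2 / t½ = 0.693147 / 14.3 = 0.04847 h⁻¹
CL = k × Vd = 0.04847 × 81.2 = 3.936 L/h
At steady state, F × (Dose/τ) = Css × CL.
Dose = Css × CL × τ / F = 33.1 × 3.936 × 8.60 / 0.60 = 1867 mg

1870 mg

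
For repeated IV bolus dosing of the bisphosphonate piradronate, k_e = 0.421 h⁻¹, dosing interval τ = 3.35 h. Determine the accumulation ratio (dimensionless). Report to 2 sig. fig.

1.3

e^(−kτ) = e^(−0.4210 × 3.35) = 0.2441
Accumulation ratio R = 1 / (1 − e^(−kτ)) = 1 / (1 − 0.2441) = 1.323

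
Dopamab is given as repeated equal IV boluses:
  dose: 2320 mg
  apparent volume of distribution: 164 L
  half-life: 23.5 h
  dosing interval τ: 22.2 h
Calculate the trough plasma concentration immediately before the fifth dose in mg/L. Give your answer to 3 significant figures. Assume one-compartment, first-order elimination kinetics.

C₀ per dose = Dose / Vd = 2320 / 164 = 14.15 mg/L
k = ln2 / t½ = 0.693147 / 23.5 = 0.02950 h⁻¹
Fraction remaining after one interval: r = e^(−kτ) = e^(−0.02950 × 22.2) = 0.5195
Before dose 5, 4 doses have been given (aged 1τ, 2τ, 3τ, 4τ).
C_trough = C₀ × (r + r² + … + r^4) = C₀ × r(1−r^4)/(1−r)
        = 14.15 × 0.5195 × (1 − 0.07284) / (1 − 0.5195) = 14.18 mg/L

14.2 mg/L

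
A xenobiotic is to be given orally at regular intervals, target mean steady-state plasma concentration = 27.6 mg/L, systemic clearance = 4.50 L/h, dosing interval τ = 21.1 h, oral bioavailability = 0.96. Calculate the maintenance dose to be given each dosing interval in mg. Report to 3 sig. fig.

At steady state, F × (Dose/τ) = Css × CL.
Dose = Css × CL × τ / F = 27.6 × 4.500 × 21.1 / 0.96 = 2730 mg

2730 mg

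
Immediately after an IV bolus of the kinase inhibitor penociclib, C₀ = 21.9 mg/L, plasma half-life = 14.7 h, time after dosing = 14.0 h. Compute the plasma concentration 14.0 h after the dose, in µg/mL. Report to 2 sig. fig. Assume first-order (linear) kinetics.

k = ln2 / t½ = 0.693147 / 14.7 = 0.04715 h⁻¹
C = C₀ · e^(−k·t) = 21.90 × e^(−0.04715 × 14.0)
  = 21.90 × 0.5168 = 11.32 mg/L
(11.32 mg/L = 11.32 µg/mL)

11 µg/mL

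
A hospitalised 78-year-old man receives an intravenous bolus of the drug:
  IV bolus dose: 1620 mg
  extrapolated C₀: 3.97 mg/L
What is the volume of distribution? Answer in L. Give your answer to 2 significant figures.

Vd = Dose / C₀ = 1620 / 3.97 = 408.1 L

410 L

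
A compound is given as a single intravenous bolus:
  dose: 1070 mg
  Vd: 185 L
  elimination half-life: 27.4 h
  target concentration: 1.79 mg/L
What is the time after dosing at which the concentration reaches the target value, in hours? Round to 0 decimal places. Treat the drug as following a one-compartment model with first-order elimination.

C₀ = Dose / Vd = 1070 / 185 = 5.784 mg/L
k = ln2 / t½ = 0.693147 / 27.4 = 0.02530 h⁻¹
t = ln(C₀ / C) / k = ln(5.784 / 1.79) / 0.02530
  = ln(3.231) / 0.02530 = 1.173 / 0.02530 = 46.36 h

46 h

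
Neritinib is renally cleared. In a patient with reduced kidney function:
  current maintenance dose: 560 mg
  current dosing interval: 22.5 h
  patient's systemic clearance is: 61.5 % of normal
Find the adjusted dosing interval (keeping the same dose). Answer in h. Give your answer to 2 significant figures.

37 h

To keep the same average steady-state level, dosing rate must scale with clearance.
CL ratio = 61.5 / 100 = 0.6150
New interval (same dose) = 22.5 / 0.6150 = 36.59 h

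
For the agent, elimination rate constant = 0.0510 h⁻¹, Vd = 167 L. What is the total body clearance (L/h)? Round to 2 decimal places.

8.52 L/h

CL = k × Vd = 0.0510 × 167 = 8.517 L/h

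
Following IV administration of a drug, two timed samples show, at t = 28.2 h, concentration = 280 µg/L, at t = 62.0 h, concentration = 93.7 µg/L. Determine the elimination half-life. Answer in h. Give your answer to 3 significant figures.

k = ln(C₁/C₂) / (t₂ − t₁) = ln(280/93.7) / (62.0 − 28.2)
  = 1.095 / 33.80 = 0.03240 h⁻¹
t½ = ln2 / k = 0.693147 / 0.03240 = 21.39 h

21.4 h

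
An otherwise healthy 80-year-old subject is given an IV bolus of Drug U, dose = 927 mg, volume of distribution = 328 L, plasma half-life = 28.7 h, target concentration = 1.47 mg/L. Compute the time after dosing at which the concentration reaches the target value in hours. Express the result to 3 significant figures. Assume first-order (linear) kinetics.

27.1 h

C₀ = Dose / Vd = 927.0 / 328 = 2.826 mg/L
k = ln2 / t½ = 0.693147 / 28.7 = 0.02415 h⁻¹
t = ln(C₀ / C) / k = ln(2.826 / 1.47) / 0.02415
  = ln(1.922) / 0.02415 = 0.6534 / 0.02415 = 27.06 h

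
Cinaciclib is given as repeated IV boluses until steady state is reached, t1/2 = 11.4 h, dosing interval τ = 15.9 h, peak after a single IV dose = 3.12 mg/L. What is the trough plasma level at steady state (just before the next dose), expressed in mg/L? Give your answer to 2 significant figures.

1.9 mg/L

k = ln2 / t½ = 0.693147 / 11.4 = 0.06080 h⁻¹
e^(−kτ) = e^(−0.06080 × 15.9) = 0.3803
Accumulation ratio R = 1 / (1 − e^(−kτ)) = 1 / (1 − 0.3803) = 1.614
Steady-state trough = C₀ × R × e^(−kτ) = 3.12 × 1.614 × 0.3803 = 1.915 mg/L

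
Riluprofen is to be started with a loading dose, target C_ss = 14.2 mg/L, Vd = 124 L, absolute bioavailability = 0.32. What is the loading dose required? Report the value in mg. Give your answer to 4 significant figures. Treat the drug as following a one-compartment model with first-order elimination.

LD = Css × Vd / F = 14.2 × 124 / 0.32 = 5503 mg

5503 mg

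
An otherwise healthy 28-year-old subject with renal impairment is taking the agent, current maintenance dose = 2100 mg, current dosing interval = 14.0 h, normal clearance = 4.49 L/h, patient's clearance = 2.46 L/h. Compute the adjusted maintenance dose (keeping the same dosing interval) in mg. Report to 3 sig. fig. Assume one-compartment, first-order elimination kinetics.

To keep the same average steady-state level, dosing rate must scale with clearance.
CL ratio = 2.46 / 4.49 = 0.5479
New dose (same interval) = 2100 × 0.5479 = 1151 mg

1150 mg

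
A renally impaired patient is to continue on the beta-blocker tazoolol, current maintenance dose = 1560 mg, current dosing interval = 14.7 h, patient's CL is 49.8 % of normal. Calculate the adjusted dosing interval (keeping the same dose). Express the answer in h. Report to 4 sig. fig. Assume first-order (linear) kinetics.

To keep the same average steady-state level, dosing rate must scale with clearance.
CL ratio = 49.8 / 100 = 0.4980
New interval (same dose) = 14.7 / 0.4980 = 29.52 h

29.52 h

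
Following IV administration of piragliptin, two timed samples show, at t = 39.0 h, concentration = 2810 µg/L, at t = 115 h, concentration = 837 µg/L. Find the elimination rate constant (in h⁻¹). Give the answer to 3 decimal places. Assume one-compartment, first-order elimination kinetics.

0.016 h⁻¹

k = ln(C₁/C₂) / (t₂ − t₁) = ln(2810/837) / (115 − 39.0)
  = 1.211 / 76.00 = 0.01593 h⁻¹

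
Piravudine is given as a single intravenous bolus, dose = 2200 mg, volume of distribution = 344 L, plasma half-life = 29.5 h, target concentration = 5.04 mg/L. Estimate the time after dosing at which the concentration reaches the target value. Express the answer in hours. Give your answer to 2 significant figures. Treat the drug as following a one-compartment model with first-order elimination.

C₀ = Dose / Vd = 2200 / 344 = 6.395 mg/L
k = ln2 / t½ = 0.693147 / 29.5 = 0.02350 h⁻¹
t = ln(C₀ / C) / k = ln(6.395 / 5.04) / 0.02350
  = ln(1.269) / 0.02350 = 0.2382 / 0.02350 = 10.14 h

10 h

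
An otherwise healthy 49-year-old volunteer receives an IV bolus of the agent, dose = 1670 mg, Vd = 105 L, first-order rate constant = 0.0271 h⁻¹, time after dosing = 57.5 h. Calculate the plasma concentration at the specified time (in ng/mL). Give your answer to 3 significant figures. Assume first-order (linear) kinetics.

C₀ = Dose / Vd = 1670 / 105 = 15.90 mg/L
C = C₀ · e^(−k·t) = 15.90 × e^(−0.02710 × 57.5)
  = 15.90 × 0.2105 = 3.347 mg/L
Convert: 3.347 mg/L × 1000 = 3347 ng/mL

3350 ng/mL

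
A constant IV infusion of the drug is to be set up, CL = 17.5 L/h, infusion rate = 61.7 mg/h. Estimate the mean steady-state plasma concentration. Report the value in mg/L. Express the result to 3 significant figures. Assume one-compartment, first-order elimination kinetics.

At steady state Css = R₀ / CL = 61.7 / 17.50 = 3.526 mg/L

3.53 mg/L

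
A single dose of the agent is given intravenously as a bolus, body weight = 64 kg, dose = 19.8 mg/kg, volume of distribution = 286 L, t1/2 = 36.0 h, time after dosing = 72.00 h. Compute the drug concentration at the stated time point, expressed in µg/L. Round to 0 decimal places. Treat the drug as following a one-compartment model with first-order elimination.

Total dose = 19.8 × 64 = 1267 mg
C₀ = Dose / Vd = 1267 / 286 = 4.430 mg/L
k = ln2 / t½ = 0.693147 / 36.0 = 0.01925 h⁻¹
t / t½ = 72.00 / 36.0 = 2 half-lives
C = C₀ × (1/2)^2 = 4.430 × 0.2500 = 1.108 mg/L
Convert: 1.108 mg/L × 1000 = 1108 µg/L

1108 µg/L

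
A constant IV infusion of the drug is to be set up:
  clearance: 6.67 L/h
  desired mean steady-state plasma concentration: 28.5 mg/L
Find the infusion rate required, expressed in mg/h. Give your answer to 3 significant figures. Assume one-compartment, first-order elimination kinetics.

190 mg/h

At steady state, infusion rate R₀ = Css × CL = 28.5 × 6.670 = 190.1 mg/h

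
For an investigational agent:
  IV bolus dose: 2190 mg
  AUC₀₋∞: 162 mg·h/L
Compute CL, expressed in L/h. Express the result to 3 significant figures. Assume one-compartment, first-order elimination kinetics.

13.5 L/h

CL = Dose / AUC = 2190 / 162 = 13.52 L/h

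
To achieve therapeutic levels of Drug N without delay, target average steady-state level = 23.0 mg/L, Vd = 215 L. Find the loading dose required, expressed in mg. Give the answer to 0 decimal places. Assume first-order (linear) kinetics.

LD = Css × Vd = 23.0 × 215 = 4945 mg

4945 mg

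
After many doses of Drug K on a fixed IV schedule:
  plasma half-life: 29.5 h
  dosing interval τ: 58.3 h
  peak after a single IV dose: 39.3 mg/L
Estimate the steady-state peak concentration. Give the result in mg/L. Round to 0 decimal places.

k = ln2 / t½ = 0.693147 / 29.5 = 0.02350 h⁻¹
e^(−kτ) = e^(−0.02350 × 58.3) = 0.2541
Accumulation ratio R = 1 / (1 − e^(−kτ)) = 1 / (1 − 0.2541) = 1.341
Steady-state peak = C₀ × R = 39.3 × 1.341 = 52.70 mg/L

53 mg/L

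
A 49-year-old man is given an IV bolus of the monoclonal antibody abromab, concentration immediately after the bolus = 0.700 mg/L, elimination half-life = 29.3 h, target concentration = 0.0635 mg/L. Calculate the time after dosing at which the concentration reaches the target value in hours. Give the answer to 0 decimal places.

k = ln2 / t½ = 0.693147 / 29.3 = 0.02366 h⁻¹
t = ln(C₀ / C) / k = ln(0.7000 / 0.0635) / 0.02366
  = ln(11.02) / 0.02366 = 2.400 / 0.02366 = 101.4 h

101 h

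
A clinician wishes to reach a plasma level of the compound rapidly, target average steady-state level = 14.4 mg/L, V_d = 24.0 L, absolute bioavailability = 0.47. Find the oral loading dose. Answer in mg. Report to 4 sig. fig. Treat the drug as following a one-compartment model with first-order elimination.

735.3 mg

LD = Css × Vd / F = 14.4 × 24.0 / 0.47 = 735.3 mg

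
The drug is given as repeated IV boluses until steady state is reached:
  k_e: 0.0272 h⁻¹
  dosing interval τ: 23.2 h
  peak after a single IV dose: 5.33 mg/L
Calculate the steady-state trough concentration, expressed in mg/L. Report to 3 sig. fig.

6.06 mg/L

e^(−kτ) = e^(−0.02720 × 23.2) = 0.5320
Accumulation ratio R = 1 / (1 − e^(−kτ)) = 1 / (1 − 0.5320) = 2.137
Steady-state trough = C₀ × R × e^(−kτ) = 5.33 × 2.137 × 0.5320 = 6.060 mg/L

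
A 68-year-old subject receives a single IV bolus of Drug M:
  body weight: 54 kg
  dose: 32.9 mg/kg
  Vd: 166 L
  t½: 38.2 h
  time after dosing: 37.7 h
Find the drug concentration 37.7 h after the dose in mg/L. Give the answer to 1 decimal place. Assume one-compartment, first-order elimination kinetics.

5.4 mg/L

Total dose = 32.9 × 54 = 1777 mg
C₀ = Dose / Vd = 1777 / 166 = 10.70 mg/L
k = ln2 / t½ = 0.693147 / 38.2 = 0.01815 h⁻¹
C = C₀ · e^(−k·t) = 10.70 × e^(−0.01815 × 37.7)
  = 10.70 × 0.5045 = 5.398 mg/L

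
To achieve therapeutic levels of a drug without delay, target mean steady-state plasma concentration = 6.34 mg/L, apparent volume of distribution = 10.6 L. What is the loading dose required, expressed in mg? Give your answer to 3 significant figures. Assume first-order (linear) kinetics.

LD = Css × Vd = 6.34 × 10.6 = 67.20 mg

67.2 mg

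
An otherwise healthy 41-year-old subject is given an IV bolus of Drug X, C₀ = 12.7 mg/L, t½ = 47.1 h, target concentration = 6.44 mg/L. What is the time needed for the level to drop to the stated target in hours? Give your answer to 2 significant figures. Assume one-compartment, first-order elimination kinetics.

46 h

k = ln2 / t½ = 0.693147 / 47.1 = 0.01472 h⁻¹
t = ln(C₀ / C) / k = ln(12.70 / 6.44) / 0.01472
  = ln(1.972) / 0.01472 = 0.6790 / 0.01472 = 46.13 h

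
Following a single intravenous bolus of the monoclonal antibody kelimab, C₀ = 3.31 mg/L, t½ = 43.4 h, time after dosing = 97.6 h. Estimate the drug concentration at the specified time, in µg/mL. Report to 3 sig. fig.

0.696 µg/mL

k = ln2 / t½ = 0.693147 / 43.4 = 0.01597 h⁻¹
C = C₀ · e^(−k·t) = 3.310 × e^(−0.01597 × 97.6)
  = 3.310 × 0.2104 = 0.6964 mg/L
(0.6964 mg/L = 0.6964 µg/mL)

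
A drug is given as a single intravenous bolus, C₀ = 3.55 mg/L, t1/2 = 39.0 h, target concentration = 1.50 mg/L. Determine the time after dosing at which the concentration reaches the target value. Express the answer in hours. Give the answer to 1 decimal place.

k = ln2 / t½ = 0.693147 / 39.0 = 0.01777 h⁻¹
t = ln(C₀ / C) / k = ln(3.550 / 1.50) / 0.01777
  = ln(2.367) / 0.01777 = 0.8616 / 0.01777 = 48.49 h

48.5 h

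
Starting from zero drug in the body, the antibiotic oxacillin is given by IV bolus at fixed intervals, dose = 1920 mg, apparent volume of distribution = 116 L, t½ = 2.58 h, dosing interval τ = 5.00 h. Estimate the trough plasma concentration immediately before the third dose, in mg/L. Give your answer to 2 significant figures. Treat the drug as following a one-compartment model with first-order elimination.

C₀ per dose = Dose / Vd = 1920 / 116 = 16.55 mg/L
k = ln2 / t½ = 0.693147 / 2.58 = 0.2687 h⁻¹
Fraction remaining after one interval: r = e^(−kτ) = e^(−0.2687 × 5.00) = 0.2609
Before dose 3, 2 doses have been given (aged 1τ, 2τ).
C_trough = C₀ × (r + r²) = 16.55 × (0.2609 + 0.06807) = 5.444 mg/L

5.4 mg/L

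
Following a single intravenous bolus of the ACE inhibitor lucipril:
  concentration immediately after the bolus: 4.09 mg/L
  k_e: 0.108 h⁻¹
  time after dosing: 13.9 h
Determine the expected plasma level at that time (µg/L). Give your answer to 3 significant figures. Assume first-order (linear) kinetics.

912 µg/L

C = C₀ · e^(−k·t) = 4.090 × e^(−0.1080 × 13.9)
  = 4.090 × 0.2229 = 0.9117 mg/L
Convert: 0.9117 mg/L × 1000 = 911.7 µg/L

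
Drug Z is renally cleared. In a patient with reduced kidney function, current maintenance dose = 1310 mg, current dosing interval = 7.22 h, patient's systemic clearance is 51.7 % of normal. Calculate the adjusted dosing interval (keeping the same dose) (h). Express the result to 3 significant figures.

14.0 h

To keep the same average steady-state level, dosing rate must scale with clearance.
CL ratio = 51.7 / 100 = 0.5170
New interval (same dose) = 7.22 / 0.5170 = 13.97 h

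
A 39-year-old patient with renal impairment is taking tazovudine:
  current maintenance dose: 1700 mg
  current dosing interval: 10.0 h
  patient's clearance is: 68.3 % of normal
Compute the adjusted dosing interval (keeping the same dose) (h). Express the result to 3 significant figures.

To keep the same average steady-state level, dosing rate must scale with clearance.
CL ratio = 68.3 / 100 = 0.6830
New interval (same dose) = 10.0 / 0.6830 = 14.64 h

14.6 h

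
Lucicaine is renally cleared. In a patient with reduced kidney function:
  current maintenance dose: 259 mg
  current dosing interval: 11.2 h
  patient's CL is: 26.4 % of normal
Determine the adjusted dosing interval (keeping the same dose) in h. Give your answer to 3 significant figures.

42.4 h

To keep the same average steady-state level, dosing rate must scale with clearance.
CL ratio = 26.4 / 100 = 0.2640
New interval (same dose) = 11.2 / 0.2640 = 42.42 h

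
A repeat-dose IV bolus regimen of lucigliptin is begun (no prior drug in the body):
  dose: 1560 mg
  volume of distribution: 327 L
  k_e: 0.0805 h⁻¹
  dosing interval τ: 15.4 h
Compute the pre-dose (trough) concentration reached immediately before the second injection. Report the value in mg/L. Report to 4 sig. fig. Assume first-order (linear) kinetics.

1.381 mg/L

C₀ per dose = Dose / Vd = 1560 / 327 = 4.771 mg/L
Fraction remaining after one interval: r = e^(−kτ) = e^(−0.08050 × 15.4) = 0.2895
Before dose 2, 1 dose has been given (aged 1τ).
C_trough = C₀ × r = 4.771 × 0.2895 = 1.381 mg/L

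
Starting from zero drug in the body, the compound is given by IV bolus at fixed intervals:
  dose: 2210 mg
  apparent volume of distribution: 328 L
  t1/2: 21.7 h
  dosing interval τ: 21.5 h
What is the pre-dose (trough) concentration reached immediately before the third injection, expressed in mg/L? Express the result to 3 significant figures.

5.10 mg/L

C₀ per dose = Dose / Vd = 2210 / 328 = 6.738 mg/L
k = ln2 / t½ = 0.693147 / 21.7 = 0.03194 h⁻¹
Fraction remaining after one interval: r = e^(−kτ) = e^(−0.03194 × 21.5) = 0.5032
Before dose 3, 2 doses have been given (aged 1τ, 2τ).
C_trough = C₀ × (r + r²) = 6.738 × (0.5032 + 0.2532) = 5.097 mg/L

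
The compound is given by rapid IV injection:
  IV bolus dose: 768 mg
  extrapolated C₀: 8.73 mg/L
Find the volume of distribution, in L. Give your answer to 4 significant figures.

Vd = Dose / C₀ = 768.0 / 8.73 = 87.97 L

87.97 L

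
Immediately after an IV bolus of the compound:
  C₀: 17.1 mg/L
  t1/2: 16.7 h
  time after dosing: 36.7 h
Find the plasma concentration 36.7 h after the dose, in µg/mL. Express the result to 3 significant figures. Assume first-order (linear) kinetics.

3.73 µg/mL

k = ln2 / t½ = 0.693147 / 16.7 = 0.04151 h⁻¹
C = C₀ · e^(−k·t) = 17.10 × e^(−0.04151 × 36.7)
  = 17.10 × 0.2180 = 3.728 mg/L
(3.728 mg/L = 3.728 µg/mL)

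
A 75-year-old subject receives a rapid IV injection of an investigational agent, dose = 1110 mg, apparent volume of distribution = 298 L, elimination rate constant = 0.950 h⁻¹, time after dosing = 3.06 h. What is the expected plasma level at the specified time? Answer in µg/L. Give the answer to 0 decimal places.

C₀ = Dose / Vd = 1110 / 298 = 3.725 mg/L
C = C₀ · e^(−k·t) = 3.725 × e^(−0.9500 × 3.06)
  = 3.725 × 0.05464 = 0.2035 mg/L
Convert: 0.2035 mg/L × 1000 = 203.5 µg/L

204 µg/L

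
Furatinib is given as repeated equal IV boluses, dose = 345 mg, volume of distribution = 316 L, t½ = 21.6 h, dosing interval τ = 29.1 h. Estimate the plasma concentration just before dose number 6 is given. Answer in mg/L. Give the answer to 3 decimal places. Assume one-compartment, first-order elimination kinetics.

0.700 mg/L

C₀ per dose = Dose / Vd = 345 / 316 = 1.092 mg/L
k = ln2 / t½ = 0.693147 / 21.6 = 0.03209 h⁻¹
Fraction remaining after one interval: r = e^(−kτ) = e^(−0.03209 × 29.1) = 0.3930
Before dose 6, 5 doses have been given (aged 1τ, 2τ, 3τ, 4τ, 5τ).
C_trough = C₀ × (r + r² + … + r^5) = C₀ × r(1−r^5)/(1−r)
        = 1.092 × 0.3930 × (1 − 0.009375) / (1 − 0.3930) = 0.7004 mg/L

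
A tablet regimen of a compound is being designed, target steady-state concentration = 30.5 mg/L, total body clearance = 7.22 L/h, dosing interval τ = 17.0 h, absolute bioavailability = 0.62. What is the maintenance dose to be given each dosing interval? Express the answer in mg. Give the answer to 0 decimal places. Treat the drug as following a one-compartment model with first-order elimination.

6038 mg

At steady state, F × (Dose/τ) = Css × CL.
Dose = Css × CL × τ / F = 30.5 × 7.220 × 17.0 / 0.62 = 6038 mg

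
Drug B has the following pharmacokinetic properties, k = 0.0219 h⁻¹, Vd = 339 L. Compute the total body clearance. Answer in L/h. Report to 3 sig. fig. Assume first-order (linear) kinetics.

7.42 L/h

CL = k × Vd = 0.0219 × 339 = 7.424 L/h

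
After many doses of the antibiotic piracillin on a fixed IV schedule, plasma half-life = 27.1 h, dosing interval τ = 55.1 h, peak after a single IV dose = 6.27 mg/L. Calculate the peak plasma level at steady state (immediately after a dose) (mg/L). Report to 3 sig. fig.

k = ln2 / t½ = 0.693147 / 27.1 = 0.02558 h⁻¹
e^(−kτ) = e^(−0.02558 × 55.1) = 0.2443
Accumulation ratio R = 1 / (1 − e^(−kτ)) = 1 / (1 − 0.2443) = 1.323
Steady-state peak = C₀ × R = 6.27 × 1.323 = 8.295 mg/L

8.30 mg/L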